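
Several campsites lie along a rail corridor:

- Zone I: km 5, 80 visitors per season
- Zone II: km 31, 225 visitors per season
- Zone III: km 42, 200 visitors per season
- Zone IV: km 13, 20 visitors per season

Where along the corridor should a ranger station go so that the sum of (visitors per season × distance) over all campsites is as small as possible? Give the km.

For a sum of weighted absolute distances on a line, the optimum is the weighted median (not the mean). Total weight W = 525; half-weight = 262.5.
Sort by position and accumulate weight:
  km 5 (Zone I, w=80) → cum 80
  km 13 (Zone IV, w=20) → cum 100
  km 31 (Zone II, w=225) → cum 325  ≥ 262.5 → median here
  km 42 (Zone III, w=200) → cum 525
Optimal location: km 31.

x = 31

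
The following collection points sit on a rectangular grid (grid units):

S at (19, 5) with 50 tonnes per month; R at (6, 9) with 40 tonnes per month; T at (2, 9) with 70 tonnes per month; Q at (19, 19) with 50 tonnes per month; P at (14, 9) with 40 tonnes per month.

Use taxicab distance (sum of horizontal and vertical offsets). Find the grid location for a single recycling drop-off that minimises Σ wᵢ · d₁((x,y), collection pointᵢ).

(14, 9)

Manhattan distance separates: Σwᵢ(|x−xᵢ|+|y−yᵢ|) = Σwᵢ|x−xᵢ| + Σwᵢ|y−yᵢ|, so x and y are optimised independently as 1-D weighted medians.
Total weight W = 250; half = 125.
x-coordinate, sorted with cumulative weight:
  x=2 (T, w=70) cum 70
  x=6 (R, w=40) cum 110
  x=14 (P, w=40) cum 150  ← median
  x=19 (S, w=50) cum 200
  x=19 (Q, w=50) cum 250
⇒ x* = 14
y-coordinate, sorted with cumulative weight:
  y=5 (S, w=50) cum 50
  y=9 (R, w=40) cum 90
  y=9 (T, w=70) cum 160  ← median
  y=9 (P, w=40) cum 200
  y=19 (Q, w=50) cum 250
⇒ y* = 9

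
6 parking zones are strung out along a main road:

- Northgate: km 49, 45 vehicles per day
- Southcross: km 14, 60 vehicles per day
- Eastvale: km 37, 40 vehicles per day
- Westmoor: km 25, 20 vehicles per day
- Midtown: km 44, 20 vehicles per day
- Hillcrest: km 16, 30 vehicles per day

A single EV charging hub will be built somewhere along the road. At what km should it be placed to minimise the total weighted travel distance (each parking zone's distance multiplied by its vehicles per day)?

For a sum of weighted absolute distances on a line, the optimum is the weighted median (not the mean). Total weight W = 215; half-weight = 107.5.
Sort by position and accumulate weight:
  km 14 (Southcross, w=60) → cum 60
  km 16 (Hillcrest, w=30) → cum 90
  km 25 (Westmoor, w=20) → cum 110  ≥ 107.5 → median here
  km 37 (Eastvale, w=40) → cum 150
  km 44 (Midtown, w=20) → cum 170
  km 49 (Northgate, w=45) → cum 215
Optimal location: km 25.

x = 25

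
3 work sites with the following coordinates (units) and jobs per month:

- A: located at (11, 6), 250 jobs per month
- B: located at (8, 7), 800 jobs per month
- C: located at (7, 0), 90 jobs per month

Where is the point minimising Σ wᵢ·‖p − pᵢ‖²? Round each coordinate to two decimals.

The minimiser of Σwᵢ‖p−pᵢ‖² is the weighted centroid p* = (Σwᵢpᵢ)/(Σwᵢ).
Σwᵢ = 1140.
Σwᵢxᵢ = 250·11 + 800·8 + 90·7 = 9780.
Σwᵢyᵢ = 250·6 + 800·7 + 90·0 = 7100.
x* = 9780/1140 = 8.58, y* = 7100/1140 = 6.23.

(8.58, 6.23)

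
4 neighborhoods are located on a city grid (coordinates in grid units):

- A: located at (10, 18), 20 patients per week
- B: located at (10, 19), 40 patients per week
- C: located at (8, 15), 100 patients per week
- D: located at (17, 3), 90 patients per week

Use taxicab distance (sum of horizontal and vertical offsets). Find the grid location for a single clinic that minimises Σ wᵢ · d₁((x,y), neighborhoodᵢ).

Manhattan distance separates: Σwᵢ(|x−xᵢ|+|y−yᵢ|) = Σwᵢ|x−xᵢ| + Σwᵢ|y−yᵢ|, so x and y are optimised independently as 1-D weighted medians.
Total weight W = 250; half = 125.
x-coordinate, sorted with cumulative weight:
  x=8 (C, w=100) cum 100
  x=10 (A, w=20) cum 120
  x=10 (B, w=40) cum 160  ← median
  x=17 (D, w=90) cum 250
⇒ x* = 10
y-coordinate, sorted with cumulative weight:
  y=3 (D, w=90) cum 90
  y=15 (C, w=100) cum 190  ← median
  y=18 (A, w=20) cum 210
  y=19 (B, w=40) cum 250
⇒ y* = 15

(10, 15)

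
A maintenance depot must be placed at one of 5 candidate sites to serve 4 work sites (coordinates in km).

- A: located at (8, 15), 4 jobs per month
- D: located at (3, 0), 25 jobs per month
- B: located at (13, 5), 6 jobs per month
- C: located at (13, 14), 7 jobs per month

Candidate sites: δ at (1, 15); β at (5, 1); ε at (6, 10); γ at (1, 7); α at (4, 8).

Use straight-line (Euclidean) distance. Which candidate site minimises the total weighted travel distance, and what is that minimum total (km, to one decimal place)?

β, total 273.7 km

Total weighted distance at each candidate:
  δ (1, 15): total = 584.3
  β (5, 1): total = 273.7
  ε (6, 10): total = 390.6
  γ (1, 7): total = 394.8
  α (4, 8): total = 366.4
Minimum is at β with total 273.7 km.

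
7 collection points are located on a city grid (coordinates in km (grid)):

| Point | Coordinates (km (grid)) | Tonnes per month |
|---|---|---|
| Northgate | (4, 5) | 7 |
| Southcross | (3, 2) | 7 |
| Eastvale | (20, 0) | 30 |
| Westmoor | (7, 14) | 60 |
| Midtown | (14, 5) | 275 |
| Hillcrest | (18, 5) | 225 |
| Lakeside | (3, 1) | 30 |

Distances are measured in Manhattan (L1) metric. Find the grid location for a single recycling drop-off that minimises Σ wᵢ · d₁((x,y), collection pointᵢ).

(14, 5)

Manhattan distance separates: Σwᵢ(|x−xᵢ|+|y−yᵢ|) = Σwᵢ|x−xᵢ| + Σwᵢ|y−yᵢ|, so x and y are optimised independently as 1-D weighted medians.
Total weight W = 634; half = 317.
x-coordinate, sorted with cumulative weight:
  x=3 (Southcross, w=7) cum 7
  x=3 (Lakeside, w=30) cum 37
  x=4 (Northgate, w=7) cum 44
  x=7 (Westmoor, w=60) cum 104
  x=14 (Midtown, w=275) cum 379  ← median
  x=18 (Hillcrest, w=225) cum 604
  x=20 (Eastvale, w=30) cum 634
⇒ x* = 14
y-coordinate, sorted with cumulative weight:
  y=0 (Eastvale, w=30) cum 30
  y=1 (Lakeside, w=30) cum 60
  y=2 (Southcross, w=7) cum 67
  y=5 (Northgate, w=7) cum 74
  y=5 (Midtown, w=275) cum 349  ← median
  y=5 (Hillcrest, w=225) cum 574
  y=14 (Westmoor, w=60) cum 634
⇒ y* = 5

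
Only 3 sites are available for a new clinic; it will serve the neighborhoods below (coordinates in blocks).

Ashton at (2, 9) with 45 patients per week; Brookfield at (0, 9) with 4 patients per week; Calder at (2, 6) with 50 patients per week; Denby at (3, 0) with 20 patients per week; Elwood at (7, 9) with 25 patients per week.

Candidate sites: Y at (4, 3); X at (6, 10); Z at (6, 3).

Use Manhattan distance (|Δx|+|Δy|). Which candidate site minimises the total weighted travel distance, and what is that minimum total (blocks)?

Y, total 955 blocks

Total weighted distance at each candidate:
  Y (4, 3): total = 955
  X (6, 10): total = 963
  Z (6, 3): total = 1143
Minimum is at Y with total 955 blocks.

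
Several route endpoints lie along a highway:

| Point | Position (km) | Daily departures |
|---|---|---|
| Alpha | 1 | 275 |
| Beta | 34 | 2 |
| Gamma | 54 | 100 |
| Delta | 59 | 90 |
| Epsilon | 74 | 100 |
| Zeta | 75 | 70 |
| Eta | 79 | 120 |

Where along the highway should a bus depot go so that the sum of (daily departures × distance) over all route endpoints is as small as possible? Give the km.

x = 59

For a sum of weighted absolute distances on a line, the optimum is the weighted median (not the mean). Total weight W = 757; half-weight = 378.5.
Sort by position and accumulate weight:
  km 1 (Alpha, w=275) → cum 275
  km 34 (Beta, w=2) → cum 277
  km 54 (Gamma, w=100) → cum 377
  km 59 (Delta, w=90) → cum 467  ≥ 378.5 → median here
  km 74 (Epsilon, w=100) → cum 567
  km 75 (Zeta, w=70) → cum 637
  km 79 (Eta, w=120) → cum 757
Optimal location: km 59.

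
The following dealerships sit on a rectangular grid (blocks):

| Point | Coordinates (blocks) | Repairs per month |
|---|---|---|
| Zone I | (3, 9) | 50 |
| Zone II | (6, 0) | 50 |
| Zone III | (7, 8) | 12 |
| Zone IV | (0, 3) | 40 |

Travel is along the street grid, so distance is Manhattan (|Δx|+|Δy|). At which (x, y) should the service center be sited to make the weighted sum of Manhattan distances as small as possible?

(3, 3)

Manhattan distance separates: Σwᵢ(|x−xᵢ|+|y−yᵢ|) = Σwᵢ|x−xᵢ| + Σwᵢ|y−yᵢ|, so x and y are optimised independently as 1-D weighted medians.
Total weight W = 152; half = 76.
x-coordinate, sorted with cumulative weight:
  x=0 (Zone IV, w=40) cum 40
  x=3 (Zone I, w=50) cum 90  ← median
  x=6 (Zone II, w=50) cum 140
  x=7 (Zone III, w=12) cum 152
⇒ x* = 3
y-coordinate, sorted with cumulative weight:
  y=0 (Zone II, w=50) cum 50
  y=3 (Zone IV, w=40) cum 90  ← median
  y=8 (Zone III, w=12) cum 102
  y=9 (Zone I, w=50) cum 152
⇒ y* = 3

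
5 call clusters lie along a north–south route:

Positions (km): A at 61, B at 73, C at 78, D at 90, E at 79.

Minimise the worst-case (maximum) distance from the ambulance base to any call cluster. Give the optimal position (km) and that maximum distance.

The 1-center on a line is the midpoint of the two extreme points: leftmost at 61, rightmost at 90.
Optimal location = (61 + 90)/2 = 75.5; maximum distance = (90 − 61)/2 = 14.5.

location 75.5, max distance 14.5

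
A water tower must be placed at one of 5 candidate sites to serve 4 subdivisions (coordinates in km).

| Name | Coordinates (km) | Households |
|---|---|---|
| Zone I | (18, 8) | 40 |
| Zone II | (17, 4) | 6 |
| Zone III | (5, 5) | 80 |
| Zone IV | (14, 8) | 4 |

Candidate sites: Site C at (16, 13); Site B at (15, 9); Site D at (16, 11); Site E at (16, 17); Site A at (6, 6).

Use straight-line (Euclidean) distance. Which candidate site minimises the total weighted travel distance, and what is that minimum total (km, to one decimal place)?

Site A, total 699.8 km

Total weighted distance at each candidate:
  Site C (16, 13): total = 1379.4
  Site B (15, 9): total = 1026.1
  Site D (16, 11): total = 1203.5
  Site E (16, 17): total = 1786.2
  Site A (6, 6): total = 699.8
Minimum is at Site A with total 699.8 km.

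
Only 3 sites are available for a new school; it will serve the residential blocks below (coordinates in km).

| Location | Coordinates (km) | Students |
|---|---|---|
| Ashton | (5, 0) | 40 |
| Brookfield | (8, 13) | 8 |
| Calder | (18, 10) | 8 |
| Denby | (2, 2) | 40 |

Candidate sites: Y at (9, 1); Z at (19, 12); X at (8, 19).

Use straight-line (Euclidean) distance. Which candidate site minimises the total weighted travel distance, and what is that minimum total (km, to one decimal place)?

Y, total 645.9 km

Total weighted distance at each candidate:
  Y (9, 1): total = 645.9
  Z (19, 12): total = 1632.7
  X (8, 19): total = 1646.2
Minimum is at Y with total 645.9 km.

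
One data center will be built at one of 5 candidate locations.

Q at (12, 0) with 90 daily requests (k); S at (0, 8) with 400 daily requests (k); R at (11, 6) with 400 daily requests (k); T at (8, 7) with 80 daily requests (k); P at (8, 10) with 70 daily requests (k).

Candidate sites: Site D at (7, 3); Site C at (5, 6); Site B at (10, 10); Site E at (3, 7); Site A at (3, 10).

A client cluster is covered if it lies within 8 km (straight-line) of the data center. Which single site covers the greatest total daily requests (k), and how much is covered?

Coverage radius r = 8 km; a point is covered iff (Δx)²+(Δy)² ≤ 8² = 64.
  Site D (7, 3): covers {Q, R, T, P} → 640
  Site C (5, 6): covers {S, R, T, P} → 950
  Site B (10, 10): covers {R, T, P} → 550
  Site E (3, 7): covers {S, T, P} → 550
  Site A (3, 10): covers {S, T, P} → 550
Maximum coverage at Site C: 950 daily requests (k).

Site C, covering 950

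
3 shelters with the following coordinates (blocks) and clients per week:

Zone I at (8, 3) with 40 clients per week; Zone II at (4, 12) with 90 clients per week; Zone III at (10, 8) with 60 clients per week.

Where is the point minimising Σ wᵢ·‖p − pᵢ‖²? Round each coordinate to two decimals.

(6.74, 8.84)

The minimiser of Σwᵢ‖p−pᵢ‖² is the weighted centroid p* = (Σwᵢpᵢ)/(Σwᵢ).
Σwᵢ = 190.
Σwᵢxᵢ = 40·8 + 90·4 + 60·10 = 1280.
Σwᵢyᵢ = 40·3 + 90·12 + 60·8 = 1680.
x* = 1280/190 = 6.74, y* = 1680/190 = 8.84.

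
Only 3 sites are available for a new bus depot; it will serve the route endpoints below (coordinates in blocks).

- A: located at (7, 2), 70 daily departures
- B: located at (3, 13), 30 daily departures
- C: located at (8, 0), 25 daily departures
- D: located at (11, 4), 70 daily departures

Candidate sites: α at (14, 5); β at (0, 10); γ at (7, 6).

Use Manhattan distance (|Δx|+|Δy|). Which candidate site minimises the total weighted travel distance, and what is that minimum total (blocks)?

Total weighted distance at each candidate:
  α (14, 5): total = 1825
  β (0, 10): total = 2870
  γ (7, 6): total = 1205
Minimum is at γ with total 1205 blocks.

γ, total 1205 blocks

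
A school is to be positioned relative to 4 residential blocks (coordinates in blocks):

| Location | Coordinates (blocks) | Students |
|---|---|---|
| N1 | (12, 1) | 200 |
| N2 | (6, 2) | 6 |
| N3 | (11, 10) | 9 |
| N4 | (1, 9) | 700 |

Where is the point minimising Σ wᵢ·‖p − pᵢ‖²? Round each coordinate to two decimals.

(3.54, 7.22)

The minimiser of Σwᵢ‖p−pᵢ‖² is the weighted centroid p* = (Σwᵢpᵢ)/(Σwᵢ).
Σwᵢ = 915.
Σwᵢxᵢ = 200·12 + 6·6 + 9·11 + 700·1 = 3235.
Σwᵢyᵢ = 200·1 + 6·2 + 9·10 + 700·9 = 6602.
x* = 3235/915 = 3.54, y* = 6602/915 = 7.22.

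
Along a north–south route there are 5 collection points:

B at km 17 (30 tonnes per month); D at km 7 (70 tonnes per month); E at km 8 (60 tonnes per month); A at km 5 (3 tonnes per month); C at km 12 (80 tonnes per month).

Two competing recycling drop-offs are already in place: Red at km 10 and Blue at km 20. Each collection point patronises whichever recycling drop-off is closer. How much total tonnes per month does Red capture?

213

The indifferent point is the midpoint (10+20)/2 = 15; collection points left of it (closer to Red at 10) go to Red, those right go to Blue.
  A at 5 (w=3) → Red
  D at 7 (w=70) → Red
  E at 8 (w=60) → Red
  C at 12 (w=80) → Red
  B at 17 (w=30) → Blue
Red captures 213; Blue captures 30.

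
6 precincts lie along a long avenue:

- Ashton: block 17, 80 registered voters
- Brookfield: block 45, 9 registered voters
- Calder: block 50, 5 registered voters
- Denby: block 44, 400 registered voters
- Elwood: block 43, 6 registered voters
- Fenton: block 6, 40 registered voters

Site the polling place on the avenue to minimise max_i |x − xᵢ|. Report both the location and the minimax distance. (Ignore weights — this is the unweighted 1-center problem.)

The 1-center on a line is the midpoint of the two extreme points: leftmost at 6, rightmost at 50.
Optimal location = (6 + 50)/2 = 28; maximum distance = (50 − 6)/2 = 22.

location 28, max distance 22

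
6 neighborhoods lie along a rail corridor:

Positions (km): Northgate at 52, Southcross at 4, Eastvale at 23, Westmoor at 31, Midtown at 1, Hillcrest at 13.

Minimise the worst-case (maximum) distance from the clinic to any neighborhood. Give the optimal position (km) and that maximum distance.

location 26.5, max distance 25.5

The 1-center on a line is the midpoint of the two extreme points: leftmost at 1, rightmost at 52.
Optimal location = (1 + 52)/2 = 26.5; maximum distance = (52 − 1)/2 = 25.5.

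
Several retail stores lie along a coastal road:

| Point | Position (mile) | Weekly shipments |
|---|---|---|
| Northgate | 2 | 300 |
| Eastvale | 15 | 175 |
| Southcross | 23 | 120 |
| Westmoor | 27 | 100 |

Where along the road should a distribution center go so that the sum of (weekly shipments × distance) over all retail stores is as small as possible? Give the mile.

x = 15

For a sum of weighted absolute distances on a line, the optimum is the weighted median (not the mean). Total weight W = 695; half-weight = 347.5.
Sort by position and accumulate weight:
  mile 2 (Northgate, w=300) → cum 300
  mile 15 (Eastvale, w=175) → cum 475  ≥ 347.5 → median here
  mile 23 (Southcross, w=120) → cum 595
  mile 27 (Westmoor, w=100) → cum 695
Optimal location: mile 15.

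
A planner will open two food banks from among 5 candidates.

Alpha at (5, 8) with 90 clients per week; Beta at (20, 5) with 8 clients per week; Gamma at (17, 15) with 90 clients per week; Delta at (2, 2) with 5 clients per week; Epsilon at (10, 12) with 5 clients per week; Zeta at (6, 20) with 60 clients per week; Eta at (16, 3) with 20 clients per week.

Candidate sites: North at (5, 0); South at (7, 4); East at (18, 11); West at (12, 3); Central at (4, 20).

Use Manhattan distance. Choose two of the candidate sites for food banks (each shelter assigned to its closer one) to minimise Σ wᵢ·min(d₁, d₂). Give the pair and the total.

Evaluate every pair (each demand assigned to the nearer of the two):
  {East, Central}: total = 2149
  {South, East}: total = 2354
  {South, Central}: total = 2682
  {North, East}: total = 2764
  {North, Central}: total = 2995
  {West, Central}: total = 3000
  {East, West}: total = 3034
  {South, West}: total = 3340
  {North, West}: total = 3750
  {North, South}: total = 3842
Best pair: {East, Central} with total 2149.

{East, Central}, total 2149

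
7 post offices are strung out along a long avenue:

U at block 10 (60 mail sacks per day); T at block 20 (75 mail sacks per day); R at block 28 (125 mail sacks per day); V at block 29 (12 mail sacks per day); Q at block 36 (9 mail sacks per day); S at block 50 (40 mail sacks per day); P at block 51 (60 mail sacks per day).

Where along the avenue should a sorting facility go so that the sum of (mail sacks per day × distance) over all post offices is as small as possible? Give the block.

For a sum of weighted absolute distances on a line, the optimum is the weighted median (not the mean). Total weight W = 381; half-weight = 190.5.
Sort by position and accumulate weight:
  block 10 (U, w=60) → cum 60
  block 20 (T, w=75) → cum 135
  block 28 (R, w=125) → cum 260  ≥ 190.5 → median here
  block 29 (V, w=12) → cum 272
  block 36 (Q, w=9) → cum 281
  block 50 (S, w=40) → cum 321
  block 51 (P, w=60) → cum 381
Optimal location: block 28.

x = 28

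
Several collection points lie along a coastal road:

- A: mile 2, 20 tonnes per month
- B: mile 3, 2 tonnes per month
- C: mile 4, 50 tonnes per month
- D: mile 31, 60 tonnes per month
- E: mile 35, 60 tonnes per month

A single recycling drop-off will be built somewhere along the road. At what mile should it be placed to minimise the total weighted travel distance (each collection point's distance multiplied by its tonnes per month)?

x = 31

For a sum of weighted absolute distances on a line, the optimum is the weighted median (not the mean). Total weight W = 192; half-weight = 96.
Sort by position and accumulate weight:
  mile 2 (A, w=20) → cum 20
  mile 3 (B, w=2) → cum 22
  mile 4 (C, w=50) → cum 72
  mile 31 (D, w=60) → cum 132  ≥ 96 → median here
  mile 35 (E, w=60) → cum 192
Optimal location: mile 31.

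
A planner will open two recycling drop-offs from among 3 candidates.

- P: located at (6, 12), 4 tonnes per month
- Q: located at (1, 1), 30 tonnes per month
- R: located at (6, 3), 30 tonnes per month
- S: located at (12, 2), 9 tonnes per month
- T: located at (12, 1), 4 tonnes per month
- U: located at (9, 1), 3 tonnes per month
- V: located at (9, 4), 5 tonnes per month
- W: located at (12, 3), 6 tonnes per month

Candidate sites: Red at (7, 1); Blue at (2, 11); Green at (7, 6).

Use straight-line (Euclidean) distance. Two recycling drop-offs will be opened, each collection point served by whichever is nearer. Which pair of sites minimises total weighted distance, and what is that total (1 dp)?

{Red, Blue}, total 385.8

Evaluate every pair (each demand assigned to the nearer of the two):
  {Red, Blue}: total = 385.8
  {Red, Green}: total = 389.8
  {Blue, Green}: total = 496.9
Best pair: {Red, Blue} with total 385.8.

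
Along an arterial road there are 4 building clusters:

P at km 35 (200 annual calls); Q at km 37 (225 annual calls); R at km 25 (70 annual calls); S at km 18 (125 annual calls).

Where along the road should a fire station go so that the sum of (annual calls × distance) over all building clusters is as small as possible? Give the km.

For a sum of weighted absolute distances on a line, the optimum is the weighted median (not the mean). Total weight W = 620; half-weight = 310.
Sort by position and accumulate weight:
  km 18 (S, w=125) → cum 125
  km 25 (R, w=70) → cum 195
  km 35 (P, w=200) → cum 395  ≥ 310 → median here
  km 37 (Q, w=225) → cum 620
Optimal location: km 35.

x = 35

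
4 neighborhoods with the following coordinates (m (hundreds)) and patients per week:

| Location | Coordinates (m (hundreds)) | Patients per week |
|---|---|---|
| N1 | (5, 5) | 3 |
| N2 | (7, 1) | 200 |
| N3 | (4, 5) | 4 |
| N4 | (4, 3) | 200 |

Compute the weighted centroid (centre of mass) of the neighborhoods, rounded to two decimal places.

The minimiser of Σwᵢ‖p−pᵢ‖² is the weighted centroid p* = (Σwᵢpᵢ)/(Σwᵢ).
Σwᵢ = 407.
Σwᵢxᵢ = 3·5 + 200·7 + 4·4 + 200·4 = 2231.
Σwᵢyᵢ = 3·5 + 200·1 + 4·5 + 200·3 = 835.
x* = 2231/407 = 5.48, y* = 835/407 = 2.05.

(5.48, 2.05)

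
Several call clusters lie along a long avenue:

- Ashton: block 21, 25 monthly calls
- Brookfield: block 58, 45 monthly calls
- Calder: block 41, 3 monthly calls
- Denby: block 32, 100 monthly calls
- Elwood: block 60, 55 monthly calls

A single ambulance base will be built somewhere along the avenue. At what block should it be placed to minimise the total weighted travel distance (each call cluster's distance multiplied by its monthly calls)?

For a sum of weighted absolute distances on a line, the optimum is the weighted median (not the mean). Total weight W = 228; half-weight = 114.
Sort by position and accumulate weight:
  block 21 (Ashton, w=25) → cum 25
  block 32 (Denby, w=100) → cum 125  ≥ 114 → median here
  block 41 (Calder, w=3) → cum 128
  block 58 (Brookfield, w=45) → cum 173
  block 60 (Elwood, w=55) → cum 228
Optimal location: block 32.

x = 32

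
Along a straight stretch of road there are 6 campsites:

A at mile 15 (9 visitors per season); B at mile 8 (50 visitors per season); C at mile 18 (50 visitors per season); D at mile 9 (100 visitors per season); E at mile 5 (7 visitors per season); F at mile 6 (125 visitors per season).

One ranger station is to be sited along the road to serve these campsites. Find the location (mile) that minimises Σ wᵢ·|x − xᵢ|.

For a sum of weighted absolute distances on a line, the optimum is the weighted median (not the mean). Total weight W = 341; half-weight = 170.5.
Sort by position and accumulate weight:
  mile 5 (E, w=7) → cum 7
  mile 6 (F, w=125) → cum 132
  mile 8 (B, w=50) → cum 182  ≥ 170.5 → median here
  mile 9 (D, w=100) → cum 282
  mile 15 (A, w=9) → cum 291
  mile 18 (C, w=50) → cum 341
Optimal location: mile 8.

x = 8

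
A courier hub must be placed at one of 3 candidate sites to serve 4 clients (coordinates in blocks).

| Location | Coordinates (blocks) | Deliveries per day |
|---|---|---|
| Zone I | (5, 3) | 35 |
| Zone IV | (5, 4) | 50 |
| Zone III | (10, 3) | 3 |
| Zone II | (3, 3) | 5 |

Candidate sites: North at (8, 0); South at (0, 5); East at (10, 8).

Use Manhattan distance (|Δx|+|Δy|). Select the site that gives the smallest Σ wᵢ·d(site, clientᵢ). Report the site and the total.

South, total 606 blocks

Total weighted distance at each candidate:
  North (8, 0): total = 615
  South (0, 5): total = 606
  East (10, 8): total = 875
Minimum is at South with total 606 blocks.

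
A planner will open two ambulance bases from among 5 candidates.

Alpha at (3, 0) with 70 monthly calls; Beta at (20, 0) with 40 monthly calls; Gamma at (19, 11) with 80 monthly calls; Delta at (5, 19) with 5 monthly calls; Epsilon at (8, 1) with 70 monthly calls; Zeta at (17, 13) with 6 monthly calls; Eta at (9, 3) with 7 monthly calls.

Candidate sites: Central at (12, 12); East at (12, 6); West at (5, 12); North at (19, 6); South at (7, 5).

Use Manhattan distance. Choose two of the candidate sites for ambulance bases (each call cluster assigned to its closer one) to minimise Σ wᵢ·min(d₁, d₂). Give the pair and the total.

Evaluate every pair (each demand assigned to the nearer of the two):
  {North, South}: total = 1822
  {Central, South}: total = 2474
  {East, North}: total = 2556
  {East, South}: total = 2680
  {West, North}: total = 2820
  {Central, East}: total = 3028
  {West, South}: total = 3041
  {East, West}: total = 3279
  {Central, North}: total = 3390
  {Central, West}: total = 3555
Best pair: {North, South} with total 1822.

{North, South}, total 1822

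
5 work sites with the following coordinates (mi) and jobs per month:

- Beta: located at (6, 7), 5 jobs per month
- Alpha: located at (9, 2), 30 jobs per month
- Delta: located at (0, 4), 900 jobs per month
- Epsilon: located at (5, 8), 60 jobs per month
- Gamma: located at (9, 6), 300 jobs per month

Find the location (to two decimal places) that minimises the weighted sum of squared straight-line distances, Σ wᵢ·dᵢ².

(2.55, 4.61)

The minimiser of Σwᵢ‖p−pᵢ‖² is the weighted centroid p* = (Σwᵢpᵢ)/(Σwᵢ).
Σwᵢ = 1295.
Σwᵢxᵢ = 5·6 + 30·9 + 900·0 + 60·5 + 300·9 = 3300.
Σwᵢyᵢ = 5·7 + 30·2 + 900·4 + 60·8 + 300·6 = 5975.
x* = 3300/1295 = 2.55, y* = 5975/1295 = 4.61.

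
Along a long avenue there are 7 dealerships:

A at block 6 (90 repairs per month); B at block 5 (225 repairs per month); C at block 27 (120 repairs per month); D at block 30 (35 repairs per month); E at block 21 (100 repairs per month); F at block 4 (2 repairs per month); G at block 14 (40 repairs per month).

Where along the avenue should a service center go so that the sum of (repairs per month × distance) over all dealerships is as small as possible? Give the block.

For a sum of weighted absolute distances on a line, the optimum is the weighted median (not the mean). Total weight W = 612; half-weight = 306.
Sort by position and accumulate weight:
  block 4 (F, w=2) → cum 2
  block 5 (B, w=225) → cum 227
  block 6 (A, w=90) → cum 317  ≥ 306 → median here
  block 14 (G, w=40) → cum 357
  block 21 (E, w=100) → cum 457
  block 27 (C, w=120) → cum 577
  block 30 (D, w=35) → cum 612
Optimal location: block 6.

x = 6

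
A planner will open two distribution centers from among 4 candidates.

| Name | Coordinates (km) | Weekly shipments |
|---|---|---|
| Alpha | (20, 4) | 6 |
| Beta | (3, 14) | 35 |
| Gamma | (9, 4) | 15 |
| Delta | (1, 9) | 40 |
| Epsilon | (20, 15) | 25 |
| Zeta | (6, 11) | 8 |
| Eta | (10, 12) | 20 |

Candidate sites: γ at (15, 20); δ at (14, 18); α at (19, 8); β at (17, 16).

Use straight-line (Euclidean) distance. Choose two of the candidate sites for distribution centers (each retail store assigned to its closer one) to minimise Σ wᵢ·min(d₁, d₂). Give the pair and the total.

{δ, α}, total 1625.4

Evaluate every pair (each demand assigned to the nearer of the two):
  {δ, α}: total = 1625.4
  {δ, β}: total = 1641.0
  {α, β}: total = 1716.8
  {γ, δ}: total = 1753.5
  {γ, β}: total = 1795.7
  {γ, α}: total = 1835.3
Best pair: {δ, α} with total 1625.4.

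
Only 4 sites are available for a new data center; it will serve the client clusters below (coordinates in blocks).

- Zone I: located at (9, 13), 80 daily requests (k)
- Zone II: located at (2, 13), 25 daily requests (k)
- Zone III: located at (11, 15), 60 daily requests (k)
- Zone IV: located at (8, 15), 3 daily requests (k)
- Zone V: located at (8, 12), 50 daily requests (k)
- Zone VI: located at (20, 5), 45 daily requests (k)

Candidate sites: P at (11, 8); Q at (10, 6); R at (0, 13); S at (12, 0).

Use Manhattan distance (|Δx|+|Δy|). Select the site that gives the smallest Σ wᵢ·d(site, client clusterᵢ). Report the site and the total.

Total weighted distance at each candidate:
  P (11, 8): total = 2250
  Q (10, 6): total = 2543
  R (0, 13): total = 3290
  S (12, 0): total = 4257
Minimum is at P with total 2250 blocks.

P, total 2250 blocks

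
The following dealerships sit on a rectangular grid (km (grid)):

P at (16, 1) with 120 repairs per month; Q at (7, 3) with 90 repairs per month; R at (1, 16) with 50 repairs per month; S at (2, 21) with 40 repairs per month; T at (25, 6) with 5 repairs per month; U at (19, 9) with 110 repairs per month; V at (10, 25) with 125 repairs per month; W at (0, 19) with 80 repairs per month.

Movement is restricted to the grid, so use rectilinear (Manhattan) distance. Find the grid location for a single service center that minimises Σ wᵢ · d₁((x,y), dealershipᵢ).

(10, 9)

Manhattan distance separates: Σwᵢ(|x−xᵢ|+|y−yᵢ|) = Σwᵢ|x−xᵢ| + Σwᵢ|y−yᵢ|, so x and y are optimised independently as 1-D weighted medians.
Total weight W = 620; half = 310.
x-coordinate, sorted with cumulative weight:
  x=0 (W, w=80) cum 80
  x=1 (R, w=50) cum 130
  x=2 (S, w=40) cum 170
  x=7 (Q, w=90) cum 260
  x=10 (V, w=125) cum 385  ← median
  x=16 (P, w=120) cum 505
  x=19 (U, w=110) cum 615
  x=25 (T, w=5) cum 620
⇒ x* = 10
y-coordinate, sorted with cumulative weight:
  y=1 (P, w=120) cum 120
  y=3 (Q, w=90) cum 210
  y=6 (T, w=5) cum 215
  y=9 (U, w=110) cum 325  ← median
  y=16 (R, w=50) cum 375
  y=19 (W, w=80) cum 455
  y=21 (S, w=40) cum 495
  y=25 (V, w=125) cum 620
⇒ y* = 9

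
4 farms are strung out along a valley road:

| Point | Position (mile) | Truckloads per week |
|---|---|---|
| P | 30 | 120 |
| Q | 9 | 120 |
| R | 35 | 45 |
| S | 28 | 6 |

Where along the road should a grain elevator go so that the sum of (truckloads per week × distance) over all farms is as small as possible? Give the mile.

For a sum of weighted absolute distances on a line, the optimum is the weighted median (not the mean). Total weight W = 291; half-weight = 145.5.
Sort by position and accumulate weight:
  mile 9 (Q, w=120) → cum 120
  mile 28 (S, w=6) → cum 126
  mile 30 (P, w=120) → cum 246  ≥ 145.5 → median here
  mile 35 (R, w=45) → cum 291
Optimal location: mile 30.

x = 30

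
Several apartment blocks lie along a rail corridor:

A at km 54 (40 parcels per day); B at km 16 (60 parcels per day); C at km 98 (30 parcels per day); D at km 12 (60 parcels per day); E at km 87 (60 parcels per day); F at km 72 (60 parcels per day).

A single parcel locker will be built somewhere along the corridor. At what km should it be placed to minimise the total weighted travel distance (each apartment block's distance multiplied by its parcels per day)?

For a sum of weighted absolute distances on a line, the optimum is the weighted median (not the mean). Total weight W = 310; half-weight = 155.
Sort by position and accumulate weight:
  km 12 (D, w=60) → cum 60
  km 16 (B, w=60) → cum 120
  km 54 (A, w=40) → cum 160  ≥ 155 → median here
  km 72 (F, w=60) → cum 220
  km 87 (E, w=60) → cum 280
  km 98 (C, w=30) → cum 310
Optimal location: km 54.

x = 54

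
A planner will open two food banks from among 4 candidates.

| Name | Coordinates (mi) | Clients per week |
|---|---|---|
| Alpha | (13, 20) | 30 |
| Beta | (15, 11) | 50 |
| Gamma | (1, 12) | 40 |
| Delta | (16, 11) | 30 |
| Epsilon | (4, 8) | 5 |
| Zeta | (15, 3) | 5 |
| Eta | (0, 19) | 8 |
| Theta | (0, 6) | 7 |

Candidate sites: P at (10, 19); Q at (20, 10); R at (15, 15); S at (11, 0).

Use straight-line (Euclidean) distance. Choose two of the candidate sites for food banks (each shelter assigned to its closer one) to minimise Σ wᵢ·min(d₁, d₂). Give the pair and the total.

{P, R}, total 1192.1

Evaluate every pair (each demand assigned to the nearer of the two):
  {P, R}: total = 1192.1
  {P, Q}: total = 1230.1
  {R, S}: total = 1348.0
  {Q, R}: total = 1412.8
  {P, S}: total = 1568.5
  {Q, S}: total = 1711.0
Best pair: {P, R} with total 1192.1.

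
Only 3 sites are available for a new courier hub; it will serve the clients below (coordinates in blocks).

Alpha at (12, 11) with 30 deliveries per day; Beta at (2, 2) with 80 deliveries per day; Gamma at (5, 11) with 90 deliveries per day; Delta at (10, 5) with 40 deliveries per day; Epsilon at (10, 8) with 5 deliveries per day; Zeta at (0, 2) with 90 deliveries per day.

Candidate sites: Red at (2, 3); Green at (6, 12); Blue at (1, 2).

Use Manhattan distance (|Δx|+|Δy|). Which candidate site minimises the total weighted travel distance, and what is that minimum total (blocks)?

Total weighted distance at each candidate:
  Red (2, 3): total = 2345
  Green (6, 12): total = 3430
  Blue (1, 2): total = 2495
Minimum is at Red with total 2345 blocks.

Red, total 2345 blocks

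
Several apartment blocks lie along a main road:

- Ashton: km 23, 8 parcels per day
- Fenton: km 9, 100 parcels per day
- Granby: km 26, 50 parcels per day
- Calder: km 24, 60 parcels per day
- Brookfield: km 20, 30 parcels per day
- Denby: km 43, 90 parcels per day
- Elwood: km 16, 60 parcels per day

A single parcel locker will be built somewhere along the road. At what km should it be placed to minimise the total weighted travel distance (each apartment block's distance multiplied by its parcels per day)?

For a sum of weighted absolute distances on a line, the optimum is the weighted median (not the mean). Total weight W = 398; half-weight = 199.
Sort by position and accumulate weight:
  km 9 (Fenton, w=100) → cum 100
  km 16 (Elwood, w=60) → cum 160
  km 20 (Brookfield, w=30) → cum 190
  km 23 (Ashton, w=8) → cum 198
  km 24 (Calder, w=60) → cum 258  ≥ 199 → median here
  km 26 (Granby, w=50) → cum 308
  km 43 (Denby, w=90) → cum 398
Optimal location: km 24.

x = 24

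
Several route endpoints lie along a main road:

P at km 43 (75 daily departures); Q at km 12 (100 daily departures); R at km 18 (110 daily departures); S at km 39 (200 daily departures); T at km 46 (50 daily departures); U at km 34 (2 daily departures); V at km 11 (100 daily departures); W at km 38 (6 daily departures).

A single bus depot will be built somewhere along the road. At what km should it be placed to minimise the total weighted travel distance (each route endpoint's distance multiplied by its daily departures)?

x = 39

For a sum of weighted absolute distances on a line, the optimum is the weighted median (not the mean). Total weight W = 643; half-weight = 321.5.
Sort by position and accumulate weight:
  km 11 (V, w=100) → cum 100
  km 12 (Q, w=100) → cum 200
  km 18 (R, w=110) → cum 310
  km 34 (U, w=2) → cum 312
  km 38 (W, w=6) → cum 318
  km 39 (S, w=200) → cum 518  ≥ 321.5 → median here
  km 43 (P, w=75) → cum 593
  km 46 (T, w=50) → cum 643
Optimal location: km 39.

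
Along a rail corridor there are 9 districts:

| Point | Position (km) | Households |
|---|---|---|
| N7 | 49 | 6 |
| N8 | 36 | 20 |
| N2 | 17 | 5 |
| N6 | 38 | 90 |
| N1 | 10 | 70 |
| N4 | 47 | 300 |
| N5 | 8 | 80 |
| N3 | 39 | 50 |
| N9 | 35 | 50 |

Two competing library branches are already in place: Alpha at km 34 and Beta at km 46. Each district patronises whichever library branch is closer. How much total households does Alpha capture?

The indifferent point is the midpoint (34+46)/2 = 40; districts left of it (closer to Alpha at 34) go to Alpha, those right go to Beta.
  N5 at 8 (w=80) → Alpha
  N1 at 10 (w=70) → Alpha
  N2 at 17 (w=5) → Alpha
  N9 at 35 (w=50) → Alpha
  N8 at 36 (w=20) → Alpha
  N6 at 38 (w=90) → Alpha
  N3 at 39 (w=50) → Alpha
  N4 at 47 (w=300) → Beta
  N7 at 49 (w=6) → Beta
Alpha captures 365; Beta captures 306.

365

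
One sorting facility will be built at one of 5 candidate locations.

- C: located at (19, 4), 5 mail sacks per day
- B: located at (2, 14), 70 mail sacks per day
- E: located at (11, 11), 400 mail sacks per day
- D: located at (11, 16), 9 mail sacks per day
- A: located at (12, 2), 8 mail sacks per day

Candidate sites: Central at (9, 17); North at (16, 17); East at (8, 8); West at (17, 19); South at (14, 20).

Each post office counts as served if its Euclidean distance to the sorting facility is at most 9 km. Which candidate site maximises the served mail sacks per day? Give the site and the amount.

Coverage radius r = 9 km; a point is covered iff (Δx)²+(Δy)² ≤ 9² = 81.
  Central (9, 17): covers {B, E, D} → 479
  North (16, 17): covers {E, D} → 409
  East (8, 8): covers {B, E, D, A} → 487
  West (17, 19): covers {D} → 9
  South (14, 20): covers {D} → 9
Maximum coverage at East: 487 mail sacks per day.

East, covering 487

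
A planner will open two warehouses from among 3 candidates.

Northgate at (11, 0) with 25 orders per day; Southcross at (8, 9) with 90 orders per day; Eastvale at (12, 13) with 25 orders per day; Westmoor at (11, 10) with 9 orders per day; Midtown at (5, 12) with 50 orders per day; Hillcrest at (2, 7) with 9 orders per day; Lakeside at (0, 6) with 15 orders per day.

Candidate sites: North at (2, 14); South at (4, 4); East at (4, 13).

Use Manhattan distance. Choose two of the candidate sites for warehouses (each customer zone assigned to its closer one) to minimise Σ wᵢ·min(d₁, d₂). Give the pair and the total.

{South, East}, total 1520

Evaluate every pair (each demand assigned to the nearer of the two):
  {South, East}: total = 1520
  {North, East}: total = 1823
  {North, South}: total = 1862
Best pair: {South, East} with total 1520.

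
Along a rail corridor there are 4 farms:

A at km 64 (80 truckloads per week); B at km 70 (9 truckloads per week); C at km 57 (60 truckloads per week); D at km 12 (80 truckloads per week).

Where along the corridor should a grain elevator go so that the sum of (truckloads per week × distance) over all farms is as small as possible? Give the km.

x = 57

For a sum of weighted absolute distances on a line, the optimum is the weighted median (not the mean). Total weight W = 229; half-weight = 114.5.
Sort by position and accumulate weight:
  km 12 (D, w=80) → cum 80
  km 57 (C, w=60) → cum 140  ≥ 114.5 → median here
  km 64 (A, w=80) → cum 220
  km 70 (B, w=9) → cum 229
Optimal location: km 57.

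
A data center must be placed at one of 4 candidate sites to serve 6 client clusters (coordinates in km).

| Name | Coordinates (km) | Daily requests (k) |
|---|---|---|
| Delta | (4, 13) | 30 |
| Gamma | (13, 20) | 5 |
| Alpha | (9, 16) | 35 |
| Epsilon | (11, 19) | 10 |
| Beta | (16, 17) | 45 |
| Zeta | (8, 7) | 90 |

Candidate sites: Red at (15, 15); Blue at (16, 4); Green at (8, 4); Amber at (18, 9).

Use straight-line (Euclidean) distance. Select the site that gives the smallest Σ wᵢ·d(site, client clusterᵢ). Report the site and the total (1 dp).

Red, total 1689.1 km

Total weighted distance at each candidate:
  Red (15, 15): total = 1689.1
  Blue (16, 4): total = 2529.7
  Green (8, 4): total = 1910.6
  Amber (18, 9): total = 2307.3
Minimum is at Red with total 1689.1 km.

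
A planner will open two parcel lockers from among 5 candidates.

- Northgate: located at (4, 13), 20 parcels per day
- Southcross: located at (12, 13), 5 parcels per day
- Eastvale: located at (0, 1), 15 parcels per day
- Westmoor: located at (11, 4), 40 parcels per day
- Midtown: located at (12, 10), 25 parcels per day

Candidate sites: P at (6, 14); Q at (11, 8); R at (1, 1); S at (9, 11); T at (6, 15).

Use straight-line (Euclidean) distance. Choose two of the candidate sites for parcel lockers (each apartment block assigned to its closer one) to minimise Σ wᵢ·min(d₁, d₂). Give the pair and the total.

Evaluate every pair (each demand assigned to the nearer of the two):
  {Q, R}: total = 428.4
  {P, Q}: total = 481.7
  {Q, T}: total = 493.5
  {R, S}: total = 511.0
  {Q, S}: total = 537.2
  {P, S}: total = 634.8
  {S, T}: total = 646.7
  {P, R}: total = 688.0
  {R, T}: total = 716.1
  {P, T}: total = 917.4
Best pair: {Q, R} with total 428.4.

{Q, R}, total 428.4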